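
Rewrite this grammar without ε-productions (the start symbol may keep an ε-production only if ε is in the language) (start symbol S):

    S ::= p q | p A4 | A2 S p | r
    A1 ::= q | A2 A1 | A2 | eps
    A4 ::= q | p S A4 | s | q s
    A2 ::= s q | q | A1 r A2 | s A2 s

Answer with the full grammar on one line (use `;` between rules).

S ::= p q | p A4 | A2 S p | r; A1 ::= q | A2 A1 | A2; A4 ::= q | p S A4 | s | q s; A2 ::= s q | q | A1 r A2 | r A2 | s A2 s

Nullable set = {A1}.
ε ∉ L(G), so no ε-production is kept.
Add the nullable-subset variants: A1 → A2 A1 gives A2 A1 | A2. A2 → A1 r A2 gives A1 r A2 | r A2.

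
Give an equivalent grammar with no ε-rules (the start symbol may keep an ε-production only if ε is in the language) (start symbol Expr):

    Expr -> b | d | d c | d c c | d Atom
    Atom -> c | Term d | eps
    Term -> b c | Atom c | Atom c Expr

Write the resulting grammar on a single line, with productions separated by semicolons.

Expr -> b | d | d c | d c c | d Atom; Atom -> c | Term d; Term -> b c | Atom c | c | Atom c Expr | c Expr

The nullable symbols are {Atom}.
ε ∉ L(G), so no ε-production is kept.
Expand every rule over subsets of its nullable positions: Term → Atom c gives Atom c | c. Term → Atom c Expr gives Atom c Expr | c Expr.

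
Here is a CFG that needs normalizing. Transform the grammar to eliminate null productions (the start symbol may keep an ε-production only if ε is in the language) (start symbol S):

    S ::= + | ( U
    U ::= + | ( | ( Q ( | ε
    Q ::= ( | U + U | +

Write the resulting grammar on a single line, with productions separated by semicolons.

Nullable nonterminals: {U}.
ε ∉ L(G), so no ε-production is kept.
For each production, add variants omitting each subset of nullable occurrences: S → ( U gives ( U | (. Q → U + U gives U + U | U + | + U | +.

S ::= + | ( U | (; U ::= + | ( | ( Q (; Q ::= ( | U + U | U + | + U | +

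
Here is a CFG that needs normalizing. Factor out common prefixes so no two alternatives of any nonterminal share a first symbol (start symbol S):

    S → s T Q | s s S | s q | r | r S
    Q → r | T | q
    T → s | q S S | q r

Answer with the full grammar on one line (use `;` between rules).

S has alternatives sharing prefix 's': factor to S → s S' with S' → T Q | s S | q.
S has alternatives sharing prefix 'r': factor to S → r S'' with S'' → ε | S.
T has alternatives sharing prefix 'q': factor to T → q T' with T' → S S | r.

S → s S' | r S''; Q → r | T | q; T → s | q T'; S' → T Q | s S | q; S'' → ε | S; T' → S S | r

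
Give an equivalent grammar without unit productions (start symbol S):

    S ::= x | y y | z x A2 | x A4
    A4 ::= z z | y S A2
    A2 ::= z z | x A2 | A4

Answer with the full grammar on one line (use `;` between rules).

Unit pairs: A2 ⇒* {A4}.
Replace each nonterminal's rules with the union of the non-unit rules of every nonterminal it unit-derives.

S ::= x | y y | z x A2 | x A4; A4 ::= z z | y S A2; A2 ::= z z | y S A2 | x A2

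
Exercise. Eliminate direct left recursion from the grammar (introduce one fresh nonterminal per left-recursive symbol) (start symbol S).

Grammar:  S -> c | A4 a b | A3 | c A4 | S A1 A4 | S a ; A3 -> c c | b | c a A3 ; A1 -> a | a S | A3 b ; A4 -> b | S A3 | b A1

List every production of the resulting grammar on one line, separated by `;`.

S -> c S' | A4 a b S' | A3 S' | c A4 S'; A3 -> c c | b | c a A3; A1 -> a | a S | A3 b; A4 -> b | S A3 | b A1; S' -> A1 A4 S' | a S' | eps

Directly left-recursive nonterminal: S.
For S: α = {A1 A4, a}, β = {c, A4 a b, A3, c A4}. Rewrite as S → β S' and S' → α S' | ε.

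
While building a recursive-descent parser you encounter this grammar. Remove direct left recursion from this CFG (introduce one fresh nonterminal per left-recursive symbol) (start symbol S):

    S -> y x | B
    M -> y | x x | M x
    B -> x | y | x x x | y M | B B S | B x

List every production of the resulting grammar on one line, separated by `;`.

M, B are directly left-recursive.
For M: α = {x}, β = {y, x x}. Rewrite as M → β M' and M' → α M' | ε.
For B: α = {B S, x}, β = {x, y, x x x, y M}. Rewrite as B → β B' and B' → α B' | ε.

S -> y x | B; M -> y M' | x x M'; B -> x B' | y B' | x x x B' | y M B'; M' -> x M' | eps; B' -> B S B' | x B' | eps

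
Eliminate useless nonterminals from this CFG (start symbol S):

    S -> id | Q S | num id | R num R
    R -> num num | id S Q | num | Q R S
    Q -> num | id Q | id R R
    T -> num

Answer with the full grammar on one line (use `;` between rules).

Generating nonterminals: {Q, R, S, T}.
Reachable from S after that: {Q, R, S}.
Removed useless symbols: {T} and every production mentioning them.

S -> id | Q S | num id | R num R; R -> num num | id S Q | num | Q R S; Q -> num | id Q | id R R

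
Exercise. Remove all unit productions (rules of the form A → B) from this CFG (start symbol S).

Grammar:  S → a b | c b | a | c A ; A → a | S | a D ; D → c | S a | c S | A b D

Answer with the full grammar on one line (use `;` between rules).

Unit pairs: A ⇒* {S}.
For each unit pair (A, B), copy every non-unit production of B to A, then drop all unit productions.

S → a b | c b | a | c A; A → a b | c b | a | c A | a D; D → c | S a | c S | A b D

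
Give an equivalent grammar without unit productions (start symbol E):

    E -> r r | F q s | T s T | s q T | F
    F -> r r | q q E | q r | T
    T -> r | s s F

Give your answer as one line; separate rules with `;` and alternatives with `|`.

E -> r r | F q s | T s T | s q T | q q E | q r | r | s s F; F -> r r | q q E | q r | r | s s F; T -> r | s s F

Unit pairs: E ⇒* {F, T}; F ⇒* {T}.
For each unit pair (A, B), copy every non-unit production of B to A, then drop all unit productions.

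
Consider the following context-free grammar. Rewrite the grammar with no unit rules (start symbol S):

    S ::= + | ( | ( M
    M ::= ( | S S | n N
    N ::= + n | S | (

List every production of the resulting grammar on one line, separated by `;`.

S ::= + | ( | ( M; M ::= ( | S S | n N; N ::= + | ( | ( M | + n

Unit pairs: N ⇒* {S}.
For each unit pair (A, B), copy every non-unit production of B to A, then drop all unit productions.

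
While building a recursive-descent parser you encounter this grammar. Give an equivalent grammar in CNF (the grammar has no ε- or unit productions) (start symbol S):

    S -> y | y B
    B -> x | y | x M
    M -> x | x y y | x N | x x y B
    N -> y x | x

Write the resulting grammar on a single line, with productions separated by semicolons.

Introduce a nonterminal for each terminal appearing in a rule of length ≥ 2: X1 → y, X2 → x.
Binarize each right-hand side of length ≥ 3 by chaining fresh nonterminals (Y1, Y2, …): affected rules were M → X2 X1 X1; M → X2 X2 X1 B.

S -> y | X1 B; B -> x | y | X2 M; M -> x | X2 Y1 | X2 N | X2 Y2; N -> X1 X2 | x; X1 -> y; X2 -> x; Y1 -> X1 X1; Y2 -> X2 Y3; Y3 -> X1 B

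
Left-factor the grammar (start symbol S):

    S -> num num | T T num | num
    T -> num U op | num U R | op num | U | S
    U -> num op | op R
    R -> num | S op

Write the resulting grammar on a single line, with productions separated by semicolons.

S has alternatives sharing prefix 'num': factor to S → num S' with S' → num | ε.
T has alternatives sharing prefix 'num U': factor to T → num U T' with T' → op | R.

S -> T T num | num S'; T -> op num | U | S | num U T'; U -> num op | op R; R -> num | S op; S' -> num | ε; T' -> op | R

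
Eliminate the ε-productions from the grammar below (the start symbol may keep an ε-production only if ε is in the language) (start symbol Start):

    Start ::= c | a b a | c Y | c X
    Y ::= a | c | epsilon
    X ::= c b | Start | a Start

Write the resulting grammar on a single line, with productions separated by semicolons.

Start ::= c | a b a | c Y | c X; Y ::= a | c; X ::= c b | Start | a Start

Nullable set = {Y}.
ε ∉ L(G), so no ε-production is kept.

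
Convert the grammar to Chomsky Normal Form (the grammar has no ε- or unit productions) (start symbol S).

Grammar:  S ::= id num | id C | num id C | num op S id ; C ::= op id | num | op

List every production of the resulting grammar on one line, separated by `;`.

Introduce a nonterminal for each terminal appearing in a rule of length ≥ 2: X1 → id, X2 → num, X3 → op.
Binarize each right-hand side of length ≥ 3 by chaining fresh nonterminals (Y1, Y2, …): affected rules were S → X2 X1 C; S → X2 X3 S X1.

S ::= X1 X2 | X1 C | X2 Y1 | X2 Y2; C ::= X3 X1 | num | op; X1 ::= id; X2 ::= num; X3 ::= op; Y1 ::= X1 C; Y2 ::= X3 Y3; Y3 ::= S X1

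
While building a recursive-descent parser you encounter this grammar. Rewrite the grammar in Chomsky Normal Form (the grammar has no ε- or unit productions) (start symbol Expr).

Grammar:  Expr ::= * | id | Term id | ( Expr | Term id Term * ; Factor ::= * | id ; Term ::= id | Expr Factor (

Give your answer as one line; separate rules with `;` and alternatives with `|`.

Expr ::= * | id | Term X1 | X2 Expr | Term Y1; Factor ::= * | id; Term ::= id | Expr Y3; X1 ::= id; X2 ::= (; X3 ::= *; Y1 ::= X1 Y2; Y2 ::= Term X3; Y3 ::= Factor X2

Introduce a nonterminal for each terminal appearing in a rule of length ≥ 2: X1 → id, X2 → (, X3 → *.
Binarize each right-hand side of length ≥ 3 by chaining fresh nonterminals (Y1, Y2, …): affected rules were Expr → Term X1 Term X3; Term → Expr Factor X2.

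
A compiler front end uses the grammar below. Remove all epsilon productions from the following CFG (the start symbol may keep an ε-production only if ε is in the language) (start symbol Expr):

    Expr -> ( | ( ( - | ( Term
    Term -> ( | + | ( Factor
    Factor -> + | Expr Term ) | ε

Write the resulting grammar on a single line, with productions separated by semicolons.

Expr -> ( | ( ( - | ( Term; Term -> ( | + | ( Factor; Factor -> + | Expr Term )

The nullable symbols are {Factor}.
ε ∉ L(G), so no ε-production is kept.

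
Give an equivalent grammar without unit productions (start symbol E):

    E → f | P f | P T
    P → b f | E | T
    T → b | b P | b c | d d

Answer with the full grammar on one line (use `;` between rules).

E → f | P f | P T; P → f | P f | P T | b f | b | b P | b c | d d; T → b | b P | b c | d d

Unit pairs: P ⇒* {E, T}.
For each unit pair (A, B), copy every non-unit production of B to A, then drop all unit productions.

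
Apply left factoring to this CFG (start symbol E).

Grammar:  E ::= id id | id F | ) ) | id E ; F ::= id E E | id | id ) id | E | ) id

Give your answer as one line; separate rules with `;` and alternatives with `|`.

E ::= ) ) | id E'; F ::= E | ) id | id F'; E' ::= id | F | E; F' ::= E E | ε | ) id

E has alternatives sharing prefix 'id': factor to E → id E' with E' → id | F | E.
F has alternatives sharing prefix 'id': factor to F → id F' with F' → E E | ε | ) id.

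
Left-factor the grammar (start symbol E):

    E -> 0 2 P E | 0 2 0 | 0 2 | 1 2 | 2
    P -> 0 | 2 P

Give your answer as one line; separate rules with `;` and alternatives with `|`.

E has alternatives sharing prefix '0 2': factor to E → 0 2 E' with E' → P E | 0 | ε.

E -> 1 2 | 2 | 0 2 E'; P -> 0 | 2 P; E' -> P E | 0 | ε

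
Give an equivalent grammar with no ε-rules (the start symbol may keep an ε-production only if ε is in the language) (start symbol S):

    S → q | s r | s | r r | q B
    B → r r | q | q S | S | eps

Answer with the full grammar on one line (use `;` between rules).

S → q | s r | s | r r | q B; B → r r | q | q S | S

Nullable set = {B}.
ε ∉ L(G), so no ε-production is kept.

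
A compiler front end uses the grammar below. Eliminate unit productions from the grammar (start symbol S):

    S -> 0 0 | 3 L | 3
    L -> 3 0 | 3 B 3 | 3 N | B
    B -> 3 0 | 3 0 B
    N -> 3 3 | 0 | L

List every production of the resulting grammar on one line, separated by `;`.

Unit pairs: L ⇒* {B}; N ⇒* {B, L}.
Replace each nonterminal's rules with the union of the non-unit rules of every nonterminal it unit-derives.

S -> 0 0 | 3 L | 3; L -> 3 0 | 3 B 3 | 3 N | 3 0 B; B -> 3 0 | 3 0 B; N -> 3 0 | 3 B 3 | 3 N | 3 0 B | 3 3 | 0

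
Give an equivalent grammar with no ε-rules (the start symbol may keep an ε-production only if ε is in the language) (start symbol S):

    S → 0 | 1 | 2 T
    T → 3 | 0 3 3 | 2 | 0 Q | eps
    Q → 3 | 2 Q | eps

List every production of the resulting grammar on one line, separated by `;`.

Nullable set = {Q, T}.
ε ∉ L(G), so no ε-production is kept.
Add the nullable-subset variants: S → 2 T gives 2 T | 2. T → 0 Q gives 0 Q | 0. Q → 2 Q gives 2 Q | 2.

S → 0 | 1 | 2 T | 2; T → 3 | 0 3 3 | 2 | 0 Q | 0; Q → 3 | 2 Q | 2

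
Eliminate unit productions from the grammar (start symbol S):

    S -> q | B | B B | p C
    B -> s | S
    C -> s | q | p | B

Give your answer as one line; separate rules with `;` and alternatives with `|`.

S -> s | q | B B | p C; B -> s | q | B B | p C; C -> s | q | p | B B | p C

Unit pairs: B ⇒* {S}; C ⇒* {B, S}; S ⇒* {B}.
Replace each nonterminal's rules with the union of the non-unit rules of every nonterminal it unit-derives.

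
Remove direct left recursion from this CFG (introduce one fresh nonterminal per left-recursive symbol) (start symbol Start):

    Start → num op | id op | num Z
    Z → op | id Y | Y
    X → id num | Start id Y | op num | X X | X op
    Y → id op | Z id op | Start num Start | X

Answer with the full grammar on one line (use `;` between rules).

X is directly left-recursive.
For X: α = {X, op}, β = {id num, Start id Y, op num}. Rewrite as X → β X1 and X1 → α X1 | ε.

Start → num op | id op | num Z; Z → op | id Y | Y; X → id num X1 | Start id Y X1 | op num X1; Y → id op | Z id op | Start num Start | X; X1 → X X1 | op X1 | ε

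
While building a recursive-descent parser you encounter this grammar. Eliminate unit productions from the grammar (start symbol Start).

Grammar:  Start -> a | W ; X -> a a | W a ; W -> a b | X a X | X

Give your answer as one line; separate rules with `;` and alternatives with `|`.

Start -> a | a a | W a | a b | X a X; X -> a a | W a; W -> a a | W a | a b | X a X

Unit pairs: Start ⇒* {W, X}; W ⇒* {X}.
Replace each nonterminal's rules with the union of the non-unit rules of every nonterminal it unit-derives.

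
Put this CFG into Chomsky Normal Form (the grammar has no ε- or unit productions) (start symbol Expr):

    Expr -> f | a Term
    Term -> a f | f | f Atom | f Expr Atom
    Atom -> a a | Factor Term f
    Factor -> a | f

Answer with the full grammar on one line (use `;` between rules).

Introduce a nonterminal for each terminal appearing in a rule of length ≥ 2: X1 → a, X2 → f.
Binarize each right-hand side of length ≥ 3 by chaining fresh nonterminals (Y1, Y2, …): affected rules were Term → X2 Expr Atom; Atom → Factor Term X2.

Expr -> f | X1 Term; Term -> X1 X2 | f | X2 Atom | X2 Y1; Atom -> X1 X1 | Factor Y2; Factor -> a | f; X1 -> a; X2 -> f; Y1 -> Expr Atom; Y2 -> Term X2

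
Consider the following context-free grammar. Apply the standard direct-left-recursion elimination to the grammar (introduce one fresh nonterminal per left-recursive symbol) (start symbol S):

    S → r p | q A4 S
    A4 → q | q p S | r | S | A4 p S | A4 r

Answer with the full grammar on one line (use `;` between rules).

Left recursion appears on A4.
For A4: α = {p S, r}, β = {q, q p S, r, S}. Rewrite as A4 → β A4' and A4' → α A4' | ε.

S → r p | q A4 S; A4 → q A4' | q p S A4' | r A4' | S A4'; A4' → p S A4' | r A4' | ε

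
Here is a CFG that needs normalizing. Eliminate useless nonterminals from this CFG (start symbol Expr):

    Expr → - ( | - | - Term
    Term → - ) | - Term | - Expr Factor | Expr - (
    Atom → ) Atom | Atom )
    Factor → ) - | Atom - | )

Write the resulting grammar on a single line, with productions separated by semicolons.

Expr → - ( | - | - Term; Term → - ) | - Term | - Expr Factor | Expr - (; Factor → ) - | )

Generating nonterminals: {Expr, Factor, Term}.
Reachable from Expr after that: {Expr, Factor, Term}.
Removed useless symbols: {Atom} and every production mentioning them.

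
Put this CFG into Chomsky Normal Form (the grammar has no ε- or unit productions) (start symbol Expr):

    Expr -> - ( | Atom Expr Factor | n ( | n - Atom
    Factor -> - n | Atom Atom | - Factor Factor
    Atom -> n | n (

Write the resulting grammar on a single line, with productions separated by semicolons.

Introduce a nonterminal for each terminal appearing in a rule of length ≥ 2: X1 → -, X2 → (, X3 → n.
Binarize each right-hand side of length ≥ 3 by chaining fresh nonterminals (Y1, Y2, …): affected rules were Expr → Atom Expr Factor; Expr → X3 X1 Atom; Factor → X1 Factor Factor.

Expr -> X1 X2 | Atom Y1 | X3 X2 | X3 Y2; Factor -> X1 X3 | Atom Atom | X1 Y3; Atom -> n | X3 X2; X1 -> -; X2 -> (; X3 -> n; Y1 -> Expr Factor; Y2 -> X1 Atom; Y3 -> Factor Factor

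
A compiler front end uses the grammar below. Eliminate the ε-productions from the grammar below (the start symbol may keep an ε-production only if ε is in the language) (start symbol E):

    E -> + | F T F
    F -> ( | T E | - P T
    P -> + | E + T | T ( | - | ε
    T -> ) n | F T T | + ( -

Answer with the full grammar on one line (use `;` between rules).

The nullable symbols are {P}.
ε ∉ L(G), so no ε-production is kept.
Add the nullable-subset variants: F → - P T gives - P T | - T.

E -> + | F T F; F -> ( | T E | - P T | - T; P -> + | E + T | T ( | -; T -> ) n | F T T | + ( -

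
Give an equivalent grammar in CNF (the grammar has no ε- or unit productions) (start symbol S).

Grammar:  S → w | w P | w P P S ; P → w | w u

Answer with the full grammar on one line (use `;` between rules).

Introduce a nonterminal for each terminal appearing in a rule of length ≥ 2: X1 → w, X2 → u.
Binarize each right-hand side of length ≥ 3 by chaining fresh nonterminals (Y1, Y2, …): affected rules were S → X1 P P S.

S → w | X1 P | X1 Y1; P → w | X1 X2; X1 → w; X2 → u; Y1 → P Y2; Y2 → P S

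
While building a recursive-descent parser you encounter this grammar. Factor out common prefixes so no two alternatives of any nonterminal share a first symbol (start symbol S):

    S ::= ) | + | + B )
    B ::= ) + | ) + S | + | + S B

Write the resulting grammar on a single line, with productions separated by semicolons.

S has alternatives sharing prefix '+': factor to S → + S' with S' → ε | B ).
B has alternatives sharing prefix ') +': factor to B → ) + B' with B' → ε | S.
B has alternatives sharing prefix '+': factor to B → + B'' with B'' → ε | S B.

S ::= ) | + S'; B ::= ) + B' | + B''; S' ::= ε | B ); B' ::= ε | S; B'' ::= ε | S B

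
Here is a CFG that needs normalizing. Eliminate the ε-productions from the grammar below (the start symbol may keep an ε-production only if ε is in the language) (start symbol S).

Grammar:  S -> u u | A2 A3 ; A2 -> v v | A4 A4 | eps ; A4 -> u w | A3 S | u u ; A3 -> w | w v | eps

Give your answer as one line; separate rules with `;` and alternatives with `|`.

Nullable nonterminals: {A2, A3, A4, S}.
ε ∈ L(G) since S is nullable, so keep S → ε.
Expand every rule over subsets of its nullable positions: S → A2 A3 gives A2 A3 | A2 | A3. A2 → A4 A4 gives A4 A4 | A4. A4 → A3 S gives A3 S | A3 | S.

S -> u u | A2 A3 | A2 | A3 | eps; A2 -> v v | A4 A4 | A4; A4 -> u w | A3 S | A3 | S | u u; A3 -> w | w v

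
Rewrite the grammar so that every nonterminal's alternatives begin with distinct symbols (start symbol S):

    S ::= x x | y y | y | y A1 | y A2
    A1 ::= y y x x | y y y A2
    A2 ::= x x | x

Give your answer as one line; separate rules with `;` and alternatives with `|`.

S has alternatives sharing prefix 'y': factor to S → y S' with S' → y | ε | A1 | A2.
A1 has alternatives sharing prefix 'y y': factor to A1 → y y A1' with A1' → x x | y A2.
A2 has alternatives sharing prefix 'x': factor to A2 → x A2' with A2' → x | ε.

S ::= x x | y S'; A1 ::= y y A1'; A2 ::= x A2'; S' ::= y | eps | A1 | A2; A1' ::= x x | y A2; A2' ::= x | eps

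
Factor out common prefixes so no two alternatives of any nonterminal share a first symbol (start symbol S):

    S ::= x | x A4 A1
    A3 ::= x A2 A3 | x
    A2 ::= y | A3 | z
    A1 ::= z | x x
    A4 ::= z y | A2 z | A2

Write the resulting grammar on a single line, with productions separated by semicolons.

S ::= x S'; A3 ::= x A3'; A2 ::= y | A3 | z; A1 ::= z | x x; A4 ::= z y | A2 A4'; S' ::= ε | A4 A1; A3' ::= A2 A3 | ε; A4' ::= z | ε

S has alternatives sharing prefix 'x': factor to S → x S' with S' → ε | A4 A1.
A3 has alternatives sharing prefix 'x': factor to A3 → x A3' with A3' → A2 A3 | ε.
A4 has alternatives sharing prefix 'A2': factor to A4 → A2 A4' with A4' → z | ε.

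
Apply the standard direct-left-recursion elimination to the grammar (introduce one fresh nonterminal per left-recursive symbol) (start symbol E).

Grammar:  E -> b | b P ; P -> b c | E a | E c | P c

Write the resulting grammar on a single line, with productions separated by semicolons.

E -> b | b P; P -> b c P' | E a P' | E c P'; P' -> c P' | ε

Directly left-recursive nonterminal: P.
For P: α = {c}, β = {b c, E a, E c}. Rewrite as P → β P' and P' → α P' | ε.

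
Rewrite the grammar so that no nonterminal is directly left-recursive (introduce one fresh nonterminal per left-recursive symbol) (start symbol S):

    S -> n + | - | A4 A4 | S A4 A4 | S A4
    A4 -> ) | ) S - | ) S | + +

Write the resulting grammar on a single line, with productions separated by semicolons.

Directly left-recursive nonterminal: S.
For S: α = {A4 A4, A4}, β = {n +, -, A4 A4}. Rewrite as S → β S' and S' → α S' | ε.

S -> n + S' | - S' | A4 A4 S'; A4 -> ) | ) S - | ) S | + +; S' -> A4 A4 S' | A4 S' | epsilon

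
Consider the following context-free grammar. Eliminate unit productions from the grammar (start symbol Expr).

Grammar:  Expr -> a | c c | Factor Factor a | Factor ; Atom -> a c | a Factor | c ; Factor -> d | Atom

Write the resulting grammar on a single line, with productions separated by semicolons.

Unit pairs: Expr ⇒* {Atom, Factor}; Factor ⇒* {Atom}.
For every A with A ⇒* B via unit rules, add B's non-unit alternatives to A; then delete every rule of the form X → Y.

Expr -> a c | a Factor | c | d | a | c c | Factor Factor a; Atom -> a c | a Factor | c; Factor -> a c | a Factor | c | d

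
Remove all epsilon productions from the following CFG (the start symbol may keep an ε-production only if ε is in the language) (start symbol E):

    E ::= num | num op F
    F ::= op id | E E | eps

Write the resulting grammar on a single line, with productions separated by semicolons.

E ::= num | num op F | num op; F ::= op id | E E

The nullable symbols are {F}.
ε ∉ L(G), so no ε-production is kept.
Add the nullable-subset variants: E → num op F gives num op F | num op.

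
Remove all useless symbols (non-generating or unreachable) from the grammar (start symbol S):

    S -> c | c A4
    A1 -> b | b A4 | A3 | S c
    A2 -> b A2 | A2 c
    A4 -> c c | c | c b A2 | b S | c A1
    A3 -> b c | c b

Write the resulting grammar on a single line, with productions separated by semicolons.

Generating nonterminals: {A1, A3, A4, S}.
Reachable from S after that: {A1, A3, A4, S}.
Removed useless symbols: {A2} and every production mentioning them.

S -> c | c A4; A1 -> b | b A4 | A3 | S c; A4 -> c c | c | b S | c A1; A3 -> b c | c b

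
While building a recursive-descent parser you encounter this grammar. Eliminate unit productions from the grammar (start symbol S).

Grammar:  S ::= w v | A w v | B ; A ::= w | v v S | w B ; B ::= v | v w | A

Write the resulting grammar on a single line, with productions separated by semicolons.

S ::= v | v w | w v | A w v | w | v v S | w B; A ::= w | v v S | w B; B ::= v | v w | w | v v S | w B

Unit pairs: B ⇒* {A}; S ⇒* {A, B}.
Replace each nonterminal's rules with the union of the non-unit rules of every nonterminal it unit-derives.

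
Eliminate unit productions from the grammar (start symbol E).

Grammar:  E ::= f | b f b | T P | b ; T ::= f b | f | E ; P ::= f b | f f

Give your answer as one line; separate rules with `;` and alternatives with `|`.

E ::= f | b f b | T P | b; T ::= f | b f b | T P | b | f b; P ::= f b | f f

Unit pairs: T ⇒* {E}.
For each unit pair (A, B), copy every non-unit production of B to A, then drop all unit productions.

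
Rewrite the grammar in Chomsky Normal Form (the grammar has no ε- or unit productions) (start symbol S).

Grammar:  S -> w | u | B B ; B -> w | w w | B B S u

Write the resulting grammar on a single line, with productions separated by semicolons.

Introduce a nonterminal for each terminal appearing in a rule of length ≥ 2: X1 → w, X2 → u.
Binarize each right-hand side of length ≥ 3 by chaining fresh nonterminals (Y1, Y2, …): affected rules were B → B B S X2.

S -> w | u | B B; B -> w | X1 X1 | B Y1; X1 -> w; X2 -> u; Y1 -> B Y2; Y2 -> S X2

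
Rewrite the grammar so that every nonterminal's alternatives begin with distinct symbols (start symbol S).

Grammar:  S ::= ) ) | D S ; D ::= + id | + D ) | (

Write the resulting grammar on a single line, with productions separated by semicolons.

S ::= ) ) | D S; D ::= ( | + D'; D' ::= id | D )

D has alternatives sharing prefix '+': factor to D → + D' with D' → id | D ).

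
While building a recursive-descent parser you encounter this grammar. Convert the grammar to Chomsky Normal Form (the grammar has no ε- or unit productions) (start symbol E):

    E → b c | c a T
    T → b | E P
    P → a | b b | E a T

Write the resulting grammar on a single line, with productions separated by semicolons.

Introduce a nonterminal for each terminal appearing in a rule of length ≥ 2: X1 → b, X2 → c, X3 → a.
Binarize each right-hand side of length ≥ 3 by chaining fresh nonterminals (Y1, Y2, …): affected rules were E → X2 X3 T; P → E X3 T.

E → X1 X2 | X2 Y1; T → b | E P; P → a | X1 X1 | E Y2; X1 → b; X2 → c; X3 → a; Y1 → X3 T; Y2 → X3 T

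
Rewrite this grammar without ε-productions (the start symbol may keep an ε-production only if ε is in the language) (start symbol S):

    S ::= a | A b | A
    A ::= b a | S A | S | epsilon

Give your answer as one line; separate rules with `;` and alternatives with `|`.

The nullable symbols are {A, S}.
ε ∈ L(G) since S is nullable, so keep S → ε.
Expand every rule over subsets of its nullable positions: S → A b gives A b | b. A → S A gives S A | S.

S ::= a | A b | b | A | ε; A ::= b a | S A | S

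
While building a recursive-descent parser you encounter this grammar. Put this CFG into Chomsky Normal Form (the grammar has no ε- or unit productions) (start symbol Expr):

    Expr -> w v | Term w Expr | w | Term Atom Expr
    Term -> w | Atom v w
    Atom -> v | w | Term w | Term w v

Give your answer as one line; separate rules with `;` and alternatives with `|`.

Introduce a nonterminal for each terminal appearing in a rule of length ≥ 2: X1 → w, X2 → v.
Binarize each right-hand side of length ≥ 3 by chaining fresh nonterminals (Y1, Y2, …): affected rules were Expr → Term X1 Expr; Expr → Term Atom Expr; Term → Atom X2 X1; Atom → Term X1 X2.

Expr -> X1 X2 | Term Y1 | w | Term Y2; Term -> w | Atom Y3; Atom -> v | w | Term X1 | Term Y4; X1 -> w; X2 -> v; Y1 -> X1 Expr; Y2 -> Atom Expr; Y3 -> X2 X1; Y4 -> X1 X2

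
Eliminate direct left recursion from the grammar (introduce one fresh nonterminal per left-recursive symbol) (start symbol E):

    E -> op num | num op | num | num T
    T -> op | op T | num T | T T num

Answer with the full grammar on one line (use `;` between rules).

Directly left-recursive nonterminal: T.
For T: α = {T num}, β = {op, op T, num T}. Rewrite as T → β T' and T' → α T' | ε.

E -> op num | num op | num | num T; T -> op T' | op T T' | num T T'; T' -> T num T' | ε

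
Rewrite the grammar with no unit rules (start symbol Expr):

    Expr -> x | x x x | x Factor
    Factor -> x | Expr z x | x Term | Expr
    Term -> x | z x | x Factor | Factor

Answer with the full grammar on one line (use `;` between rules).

Unit pairs: Factor ⇒* {Expr}; Term ⇒* {Expr, Factor}.
For each unit pair (A, B), copy every non-unit production of B to A, then drop all unit productions.

Expr -> x | x x x | x Factor; Factor -> x | Expr z x | x Term | x x x | x Factor; Term -> x | z x | x Factor | Expr z x | x Term | x x x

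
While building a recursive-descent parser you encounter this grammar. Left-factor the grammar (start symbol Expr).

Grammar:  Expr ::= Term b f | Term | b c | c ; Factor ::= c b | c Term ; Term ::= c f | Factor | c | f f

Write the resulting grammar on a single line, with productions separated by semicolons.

Expr has alternatives sharing prefix 'Term': factor to Expr → Term Expr1 with Expr1 → b f | ε.
Factor has alternatives sharing prefix 'c': factor to Factor → c Factor1 with Factor1 → b | Term.
Term has alternatives sharing prefix 'c': factor to Term → c Term1 with Term1 → f | ε.

Expr ::= b c | c | Term Expr1; Factor ::= c Factor1; Term ::= Factor | f f | c Term1; Expr1 ::= b f | eps; Factor1 ::= b | Term; Term1 ::= f | eps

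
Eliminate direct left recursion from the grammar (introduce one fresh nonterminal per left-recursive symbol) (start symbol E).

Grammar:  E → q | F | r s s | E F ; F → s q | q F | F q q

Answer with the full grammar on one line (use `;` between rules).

E → q E' | F E' | r s s E'; F → s q F' | q F F'; E' → F E' | epsilon; F' → q q F' | epsilon

E, F are directly left-recursive.
For E: α = {F}, β = {q, F, r s s}. Rewrite as E → β E' and E' → α E' | ε.
For F: α = {q q}, β = {s q, q F}. Rewrite as F → β F' and F' → α F' | ε.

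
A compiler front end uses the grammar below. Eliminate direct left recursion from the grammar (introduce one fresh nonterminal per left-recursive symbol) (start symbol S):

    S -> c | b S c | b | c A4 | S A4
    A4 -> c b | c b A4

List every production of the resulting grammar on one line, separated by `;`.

S is directly left-recursive.
For S: α = {A4}, β = {c, b S c, b, c A4}. Rewrite as S → β S' and S' → α S' | ε.

S -> c S' | b S c S' | b S' | c A4 S'; A4 -> c b | c b A4; S' -> A4 S' | ε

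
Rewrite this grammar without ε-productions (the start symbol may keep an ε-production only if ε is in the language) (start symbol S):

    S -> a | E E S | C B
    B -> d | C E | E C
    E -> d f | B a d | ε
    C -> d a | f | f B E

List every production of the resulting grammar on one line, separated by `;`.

S -> a | E E S | E S | C B; B -> d | C E | C | E C; E -> d f | B a d; C -> d a | f | f B E | f B

Nullable set = {E}.
ε ∉ L(G), so no ε-production is kept.
Add the nullable-subset variants: S → E E S gives E E S | E S. B → C E gives C E | C. C → f B E gives f B E | f B.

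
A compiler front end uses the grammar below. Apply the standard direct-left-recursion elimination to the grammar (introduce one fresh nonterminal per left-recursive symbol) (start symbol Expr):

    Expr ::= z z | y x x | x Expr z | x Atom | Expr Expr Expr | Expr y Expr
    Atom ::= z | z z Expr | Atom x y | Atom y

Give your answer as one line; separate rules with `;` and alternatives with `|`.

Expr, Atom are directly left-recursive.
For Expr: α = {Expr Expr, y Expr}, β = {z z, y x x, x Expr z, x Atom}. Rewrite as Expr → β Expr1 and Expr1 → α Expr1 | ε.
For Atom: α = {x y, y}, β = {z, z z Expr}. Rewrite as Atom → β Atom1 and Atom1 → α Atom1 | ε.

Expr ::= z z Expr1 | y x x Expr1 | x Expr z Expr1 | x Atom Expr1; Atom ::= z Atom1 | z z Expr Atom1; Expr1 ::= Expr Expr Expr1 | y Expr Expr1 | ε; Atom1 ::= x y Atom1 | y Atom1 | ε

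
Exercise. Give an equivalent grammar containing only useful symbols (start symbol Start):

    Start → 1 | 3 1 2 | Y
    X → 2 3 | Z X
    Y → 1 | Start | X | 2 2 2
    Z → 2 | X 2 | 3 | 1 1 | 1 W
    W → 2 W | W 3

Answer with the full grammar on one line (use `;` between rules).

Start → 1 | 3 1 2 | Y; X → 2 3 | Z X; Y → 1 | Start | X | 2 2 2; Z → 2 | X 2 | 3 | 1 1

Generating nonterminals: {Start, X, Y, Z}.
Reachable from Start after that: {Start, X, Y, Z}.
Removed useless symbols: {W} and every production mentioning them.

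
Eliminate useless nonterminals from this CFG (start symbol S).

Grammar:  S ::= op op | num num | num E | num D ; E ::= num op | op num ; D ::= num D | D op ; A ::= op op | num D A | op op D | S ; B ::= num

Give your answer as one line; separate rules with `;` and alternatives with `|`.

S ::= op op | num num | num E; E ::= num op | op num

Generating nonterminals: {A, B, E, S}.
Reachable from S after that: {E, S}.
Removed useless symbols: {A, B, D} and every production mentioning them.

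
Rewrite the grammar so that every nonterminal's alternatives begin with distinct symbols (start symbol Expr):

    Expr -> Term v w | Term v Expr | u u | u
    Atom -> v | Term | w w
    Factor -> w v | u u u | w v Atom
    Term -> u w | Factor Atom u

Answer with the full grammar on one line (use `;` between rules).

Expr -> Term v Expr1 | u Expr2; Atom -> v | Term | w w; Factor -> u u u | w v Factor1; Term -> u w | Factor Atom u; Expr1 -> w | Expr; Expr2 -> u | ε; Factor1 -> ε | Atom

Expr has alternatives sharing prefix 'Term v': factor to Expr → Term v Expr1 with Expr1 → w | Expr.
Expr has alternatives sharing prefix 'u': factor to Expr → u Expr2 with Expr2 → u | ε.
Factor has alternatives sharing prefix 'w v': factor to Factor → w v Factor1 with Factor1 → ε | Atom.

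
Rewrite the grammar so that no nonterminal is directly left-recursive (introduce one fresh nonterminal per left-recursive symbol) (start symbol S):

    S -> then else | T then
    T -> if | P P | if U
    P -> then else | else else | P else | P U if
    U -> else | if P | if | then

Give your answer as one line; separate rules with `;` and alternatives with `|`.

S -> then else | T then; T -> if | P P | if U; P -> then else P' | else else P'; U -> else | if P | if | then; P' -> else P' | U if P' | ε

Left recursion appears on P.
For P: α = {else, U if}, β = {then else, else else}. Rewrite as P → β P' and P' → α P' | ε.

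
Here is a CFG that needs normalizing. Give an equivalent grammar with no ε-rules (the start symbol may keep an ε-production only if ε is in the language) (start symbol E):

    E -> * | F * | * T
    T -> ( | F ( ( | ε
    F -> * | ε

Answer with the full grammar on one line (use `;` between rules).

The nullable symbols are {F, T}.
ε ∉ L(G), so no ε-production is kept.
Add the nullable-subset variants: T → F ( ( gives F ( ( | ( (.

E -> * | F * | * T; T -> ( | F ( ( | ( (; F -> *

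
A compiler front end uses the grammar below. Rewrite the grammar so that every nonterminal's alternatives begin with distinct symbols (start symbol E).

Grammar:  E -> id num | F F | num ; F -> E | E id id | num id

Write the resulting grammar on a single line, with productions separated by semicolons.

F has alternatives sharing prefix 'E': factor to F → E F' with F' → ε | id id.

E -> id num | F F | num; F -> num id | E F'; F' -> epsilon | id id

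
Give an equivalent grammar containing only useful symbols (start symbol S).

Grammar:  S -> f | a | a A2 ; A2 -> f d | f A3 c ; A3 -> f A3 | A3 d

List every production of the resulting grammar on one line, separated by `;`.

S -> f | a | a A2; A2 -> f d

Generating nonterminals: {A2, S}.
Reachable from S after that: {A2, S}.
Removed useless symbols: {A3} and every production mentioning them.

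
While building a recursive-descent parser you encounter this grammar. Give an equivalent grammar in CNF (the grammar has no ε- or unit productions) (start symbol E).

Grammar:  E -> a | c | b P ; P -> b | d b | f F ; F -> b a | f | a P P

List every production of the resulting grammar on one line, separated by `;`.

E -> a | c | X1 P; P -> b | X2 X1 | X3 F; F -> X1 X4 | f | X4 Y1; X1 -> b; X2 -> d; X3 -> f; X4 -> a; Y1 -> P P

Introduce a nonterminal for each terminal appearing in a rule of length ≥ 2: X1 → b, X2 → d, X3 → f, X4 → a.
Binarize each right-hand side of length ≥ 3 by chaining fresh nonterminals (Y1, Y2, …): affected rules were F → X4 P P.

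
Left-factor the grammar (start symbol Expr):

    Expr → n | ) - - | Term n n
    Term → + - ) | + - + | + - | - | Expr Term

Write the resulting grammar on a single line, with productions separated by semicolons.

Expr → n | ) - - | Term n n; Term → - | Expr Term | + - Term1; Term1 → ) | + | epsilon

Term has alternatives sharing prefix '+ -': factor to Term → + - Term1 with Term1 → ) | + | ε.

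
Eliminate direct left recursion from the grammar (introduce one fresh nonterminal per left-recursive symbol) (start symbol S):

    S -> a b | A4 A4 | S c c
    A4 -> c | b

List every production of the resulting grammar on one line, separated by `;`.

S -> a b S' | A4 A4 S'; A4 -> c | b; S' -> c c S' | eps

S is directly left-recursive.
For S: α = {c c}, β = {a b, A4 A4}. Rewrite as S → β S' and S' → α S' | ε.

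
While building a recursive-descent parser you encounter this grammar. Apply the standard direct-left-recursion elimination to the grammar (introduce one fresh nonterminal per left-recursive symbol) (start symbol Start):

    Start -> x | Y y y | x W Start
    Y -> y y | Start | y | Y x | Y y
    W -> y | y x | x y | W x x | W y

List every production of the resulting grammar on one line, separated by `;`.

Left recursion appears on Y, W.
For Y: α = {x, y}, β = {y y, Start, y}. Rewrite as Y → β Y1 and Y1 → α Y1 | ε.
For W: α = {x x, y}, β = {y, y x, x y}. Rewrite as W → β W1 and W1 → α W1 | ε.

Start -> x | Y y y | x W Start; Y -> y y Y1 | Start Y1 | y Y1; W -> y W1 | y x W1 | x y W1; Y1 -> x Y1 | y Y1 | epsilon; W1 -> x x W1 | y W1 | epsilon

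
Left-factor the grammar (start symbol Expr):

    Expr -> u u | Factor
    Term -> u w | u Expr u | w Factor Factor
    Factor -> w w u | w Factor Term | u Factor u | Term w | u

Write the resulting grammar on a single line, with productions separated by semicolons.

Term has alternatives sharing prefix 'u': factor to Term → u Term1 with Term1 → w | Expr u.
Factor has alternatives sharing prefix 'w': factor to Factor → w Factor1 with Factor1 → w u | Factor Term.
Factor has alternatives sharing prefix 'u': factor to Factor → u Factor2 with Factor2 → Factor u | ε.

Expr -> u u | Factor; Term -> w Factor Factor | u Term1; Factor -> Term w | w Factor1 | u Factor2; Term1 -> w | Expr u; Factor1 -> w u | Factor Term; Factor2 -> Factor u | ε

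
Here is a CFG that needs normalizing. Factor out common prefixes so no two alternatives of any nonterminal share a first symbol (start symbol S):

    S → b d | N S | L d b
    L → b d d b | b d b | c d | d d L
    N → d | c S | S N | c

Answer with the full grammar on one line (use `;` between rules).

S → b d | N S | L d b; L → c d | d d L | b d L'; N → d | S N | c N'; L' → d b | b; N' → S | ε

L has alternatives sharing prefix 'b d': factor to L → b d L' with L' → d b | b.
N has alternatives sharing prefix 'c': factor to N → c N' with N' → S | ε.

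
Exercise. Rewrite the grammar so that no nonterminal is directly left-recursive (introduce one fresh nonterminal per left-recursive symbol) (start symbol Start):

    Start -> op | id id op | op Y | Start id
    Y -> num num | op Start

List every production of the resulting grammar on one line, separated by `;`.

Directly left-recursive nonterminal: Start.
For Start: α = {id}, β = {op, id id op, op Y}. Rewrite as Start → β Start1 and Start1 → α Start1 | ε.

Start -> op Start1 | id id op Start1 | op Y Start1; Y -> num num | op Start; Start1 -> id Start1 | ε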